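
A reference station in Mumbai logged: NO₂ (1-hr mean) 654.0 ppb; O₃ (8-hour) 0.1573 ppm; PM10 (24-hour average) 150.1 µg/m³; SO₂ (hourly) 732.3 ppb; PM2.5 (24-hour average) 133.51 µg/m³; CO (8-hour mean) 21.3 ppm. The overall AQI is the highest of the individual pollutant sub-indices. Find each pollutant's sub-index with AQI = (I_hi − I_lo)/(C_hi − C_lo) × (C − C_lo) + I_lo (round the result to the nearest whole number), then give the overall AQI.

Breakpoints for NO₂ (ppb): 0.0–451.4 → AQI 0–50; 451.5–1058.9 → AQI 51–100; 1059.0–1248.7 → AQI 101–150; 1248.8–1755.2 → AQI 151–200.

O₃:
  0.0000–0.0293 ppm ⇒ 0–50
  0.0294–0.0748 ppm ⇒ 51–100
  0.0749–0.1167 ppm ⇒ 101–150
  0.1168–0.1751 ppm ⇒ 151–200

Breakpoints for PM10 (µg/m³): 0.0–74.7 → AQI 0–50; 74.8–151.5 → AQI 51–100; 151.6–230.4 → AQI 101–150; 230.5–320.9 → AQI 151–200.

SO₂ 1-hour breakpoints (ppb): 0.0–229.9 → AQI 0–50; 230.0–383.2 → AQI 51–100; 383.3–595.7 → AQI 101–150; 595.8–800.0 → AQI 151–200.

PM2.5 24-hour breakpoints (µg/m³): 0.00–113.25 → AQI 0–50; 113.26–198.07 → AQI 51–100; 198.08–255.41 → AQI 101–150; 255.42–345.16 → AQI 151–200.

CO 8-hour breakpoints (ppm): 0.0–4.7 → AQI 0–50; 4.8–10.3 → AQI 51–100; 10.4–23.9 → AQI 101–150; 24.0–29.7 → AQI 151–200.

NO₂: 654.0 lies in 451.5–1058.9, so I_lo=51, I_hi=100, C_lo=451.5, C_hi=1058.9.
(100−51)/(1058.9−451.5) × (654.0−451.5) + 51 = 49/607.4 × 202.5 + 51 ≈ 67.34 → 67.
O₃ 0.1573: bracket 0.1168–0.1751 → index 151–200; slope 49/0.0583, offset 0.0405.
AQI = 151 + 49/0.0583·0.0405 ≈ 185.04 ⇒ 185.
PM10: 150.1 ∈ [74.8, 151.5] ↔ index [51, 100].
51 + (150.1−74.8)·(100−51)/(151.5−74.8) = 51 + 75.3·49/76.7 ≈ 99.11, so AQI = 99.
SO₂: 732.3 ∈ [595.8, 800.0] ↔ index [151, 200].
151 + (732.3−595.8)·(200−151)/(800.0−595.8) = 151 + 136.5·49/204.2 ≈ 183.75, so AQI = 184.
PM2.5: 133.51 ∈ [113.26, 198.07] ↔ index [51, 100].
51 + (133.51−113.26)·(100−51)/(198.07−113.26) = 51 + 20.25·49/84.81 ≈ 62.70, so AQI = 63.
CO: 21.3 lies in 10.4–23.9, so I_lo=101, I_hi=150, C_lo=10.4, C_hi=23.9.
(150−101)/(23.9−10.4) × (21.3−10.4) + 101 = 49/13.5 × 10.9 + 101 ≈ 140.56 → 141.
Sub-indices: NO₂→67, O₃→185, PM10→99, SO₂→184, PM2.5→63, CO→141. Overall AQI = max = 185; dominant pollutant is O₃.

185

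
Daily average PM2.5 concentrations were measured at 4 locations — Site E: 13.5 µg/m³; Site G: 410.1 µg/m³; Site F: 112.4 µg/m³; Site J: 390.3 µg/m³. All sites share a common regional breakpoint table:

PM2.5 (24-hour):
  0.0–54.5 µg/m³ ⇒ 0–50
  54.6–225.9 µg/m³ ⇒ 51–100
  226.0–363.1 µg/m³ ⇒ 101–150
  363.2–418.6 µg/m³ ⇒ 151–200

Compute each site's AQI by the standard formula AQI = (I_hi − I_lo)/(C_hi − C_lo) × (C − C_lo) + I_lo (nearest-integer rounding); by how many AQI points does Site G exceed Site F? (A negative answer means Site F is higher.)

Site E: 13.5 ∈ [0.0, 54.5] ↔ index [0, 50].
0 + (13.5−0.0)·(50−0)/(54.5−0.0) = 0 + 13.5·50/54.5 ≈ 12.39, so AQI = 12.
Site G: 410.1 ∈ [363.2, 418.6] ↔ index [151, 200].
151 + (410.1−363.2)·(200−151)/(418.6−363.2) = 151 + 46.9·49/55.4 ≈ 192.48, so AQI = 192.
Site F: row 54.6–225.9 (AQI 51–100). (100−51)·(112.4−54.6)/(225.9−54.6) + 51 = 49·57.8/171.3 + 51 ≈ 67.53 → 68.
Site J: row 363.2–418.6 (AQI 151–200). (200−151)·(390.3−363.2)/(418.6−363.2) + 151 = 49·27.1/55.4 + 151 ≈ 174.97 → 175.
AQIs: Site E=12, Site G=192, Site F=68, Site J=175. Site G (192) − Site F (68) = 124.

124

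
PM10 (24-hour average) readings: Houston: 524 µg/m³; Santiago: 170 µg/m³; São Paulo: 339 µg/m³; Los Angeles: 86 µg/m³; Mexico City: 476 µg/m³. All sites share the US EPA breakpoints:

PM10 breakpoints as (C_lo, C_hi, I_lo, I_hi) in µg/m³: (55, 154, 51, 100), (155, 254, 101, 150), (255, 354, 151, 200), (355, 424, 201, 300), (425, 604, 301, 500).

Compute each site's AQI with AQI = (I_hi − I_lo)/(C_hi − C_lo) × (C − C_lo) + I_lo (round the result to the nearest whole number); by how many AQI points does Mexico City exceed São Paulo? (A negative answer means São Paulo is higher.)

165

Houston: 524 lies in 425–604, so I_lo=301, I_hi=500, C_lo=425, C_hi=604.
(500−301)/(604−425) × (524−425) + 301 = 199/179 × 99 + 301 ≈ 411.06 → 411.
Santiago: 170 ∈ [155, 254] ↔ index [101, 150].
101 + (170−155)·(150−101)/(254−155) = 101 + 15·49/99 ≈ 108.42, so AQI = 108.
São Paulo 339: bracket 255–354 → index 151–200; slope 49/99, offset 84.
AQI = 151 + 49/99·84 ≈ 192.58 ⇒ 193.
Los Angeles 86: bracket 55–154 → index 51–100; slope 49/99, offset 31.
AQI = 51 + 49/99·31 ≈ 66.34 ⇒ 66.
Mexico City: 476 lies in 425–604, so I_lo=301, I_hi=500, C_lo=425, C_hi=604.
(500−301)/(604−425) × (476−425) + 301 = 199/179 × 51 + 301 ≈ 357.70 → 358.
AQIs: Houston=411, Santiago=108, São Paulo=193, Los Angeles=66, Mexico City=358. Mexico City (358) − São Paulo (193) = 165.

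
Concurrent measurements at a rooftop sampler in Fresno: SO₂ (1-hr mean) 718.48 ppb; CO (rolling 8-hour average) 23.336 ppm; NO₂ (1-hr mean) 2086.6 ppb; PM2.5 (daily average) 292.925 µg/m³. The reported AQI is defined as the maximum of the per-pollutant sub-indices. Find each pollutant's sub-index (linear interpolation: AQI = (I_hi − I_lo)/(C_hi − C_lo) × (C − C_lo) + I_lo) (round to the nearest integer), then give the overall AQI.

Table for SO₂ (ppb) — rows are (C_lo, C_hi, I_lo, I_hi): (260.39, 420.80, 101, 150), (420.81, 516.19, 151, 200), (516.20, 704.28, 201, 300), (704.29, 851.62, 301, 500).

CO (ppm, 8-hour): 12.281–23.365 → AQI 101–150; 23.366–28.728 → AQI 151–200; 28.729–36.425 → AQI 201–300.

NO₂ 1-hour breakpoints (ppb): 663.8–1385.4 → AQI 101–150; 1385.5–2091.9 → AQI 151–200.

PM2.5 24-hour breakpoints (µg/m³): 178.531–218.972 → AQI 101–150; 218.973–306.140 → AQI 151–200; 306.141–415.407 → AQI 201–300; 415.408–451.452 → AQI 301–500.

SO₂: 718.48 ∈ [704.29, 851.62] ↔ index [301, 500].
301 + (718.48−704.29)·(500−301)/(851.62−704.29) = 301 + 14.19·199/147.33 ≈ 320.17, so AQI = 320.
CO: 23.336 ∈ [12.281, 23.365] ↔ index [101, 150].
101 + (23.336−12.281)·(150−101)/(23.365−12.281) = 101 + 11.055·49/11.084 ≈ 149.87, so AQI = 150.
NO₂: 2086.6 ∈ [1385.5, 2091.9] ↔ index [151, 200].
151 + (2086.6−1385.5)·(200−151)/(2091.9−1385.5) = 151 + 701.1·49/706.4 ≈ 199.63, so AQI = 200.
PM2.5: 292.925 lies in 218.973–306.140, so I_lo=151, I_hi=200, C_lo=218.973, C_hi=306.140.
(200−151)/(306.140−218.973) × (292.925−218.973) + 151 = 49/87.167 × 73.952 + 151 ≈ 192.57 → 193.
Sub-indices: SO₂→320, CO→150, NO₂→200, PM2.5→193. Overall AQI = max = 320; dominant pollutant is SO₂.

320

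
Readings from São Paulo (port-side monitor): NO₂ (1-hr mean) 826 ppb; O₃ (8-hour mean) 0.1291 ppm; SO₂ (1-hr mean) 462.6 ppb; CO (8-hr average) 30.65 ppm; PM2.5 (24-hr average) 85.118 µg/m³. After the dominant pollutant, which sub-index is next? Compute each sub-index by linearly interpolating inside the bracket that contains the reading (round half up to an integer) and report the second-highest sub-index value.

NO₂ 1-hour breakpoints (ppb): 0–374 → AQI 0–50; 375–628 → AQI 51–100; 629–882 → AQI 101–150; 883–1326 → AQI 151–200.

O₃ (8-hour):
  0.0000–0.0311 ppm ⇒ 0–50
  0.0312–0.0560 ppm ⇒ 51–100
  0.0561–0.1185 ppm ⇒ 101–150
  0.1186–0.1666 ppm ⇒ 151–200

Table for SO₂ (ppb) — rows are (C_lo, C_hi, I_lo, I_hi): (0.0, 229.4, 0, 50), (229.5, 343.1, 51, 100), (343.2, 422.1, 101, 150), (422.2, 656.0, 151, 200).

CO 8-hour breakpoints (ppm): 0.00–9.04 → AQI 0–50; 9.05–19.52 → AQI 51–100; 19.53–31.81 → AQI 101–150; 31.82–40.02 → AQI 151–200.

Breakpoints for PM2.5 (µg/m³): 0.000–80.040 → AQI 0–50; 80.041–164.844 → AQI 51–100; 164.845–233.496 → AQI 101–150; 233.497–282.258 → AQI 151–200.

159

NO₂: 826 ∈ [629, 882] ↔ index [101, 150].
101 + (826−629)·(150−101)/(882−629) = 101 + 197·49/253 ≈ 139.15, so AQI = 139.
O₃: 0.1291 lies in 0.1186–0.1666, so I_lo=151, I_hi=200, C_lo=0.1186, C_hi=0.1666.
(200−151)/(0.1666−0.1186) × (0.1291−0.1186) + 151 = 49/0.0480 × 0.0105 + 151 ≈ 161.72 → 162.
SO₂: row 422.2–656.0 (AQI 151–200). (200−151)·(462.6−422.2)/(656.0−422.2) + 151 = 49·40.4/233.8 + 151 ≈ 159.47 → 159.
CO: 30.65 ∈ [19.53, 31.81] ↔ index [101, 150].
101 + (30.65−19.53)·(150−101)/(31.81−19.53) = 101 + 11.12·49/12.28 ≈ 145.37, so AQI = 145.
PM2.5 85.118: bracket 80.041–164.844 → index 51–100; slope 49/84.803, offset 5.077.
AQI = 51 + 49/84.803·5.077 ≈ 53.93 ⇒ 54.
Sub-indices: NO₂→139, O₃→162, SO₂→159, CO→145, PM2.5→54. Ranked high→low: 162, 159, 145, 139, 54. Second-highest sub-index = 159.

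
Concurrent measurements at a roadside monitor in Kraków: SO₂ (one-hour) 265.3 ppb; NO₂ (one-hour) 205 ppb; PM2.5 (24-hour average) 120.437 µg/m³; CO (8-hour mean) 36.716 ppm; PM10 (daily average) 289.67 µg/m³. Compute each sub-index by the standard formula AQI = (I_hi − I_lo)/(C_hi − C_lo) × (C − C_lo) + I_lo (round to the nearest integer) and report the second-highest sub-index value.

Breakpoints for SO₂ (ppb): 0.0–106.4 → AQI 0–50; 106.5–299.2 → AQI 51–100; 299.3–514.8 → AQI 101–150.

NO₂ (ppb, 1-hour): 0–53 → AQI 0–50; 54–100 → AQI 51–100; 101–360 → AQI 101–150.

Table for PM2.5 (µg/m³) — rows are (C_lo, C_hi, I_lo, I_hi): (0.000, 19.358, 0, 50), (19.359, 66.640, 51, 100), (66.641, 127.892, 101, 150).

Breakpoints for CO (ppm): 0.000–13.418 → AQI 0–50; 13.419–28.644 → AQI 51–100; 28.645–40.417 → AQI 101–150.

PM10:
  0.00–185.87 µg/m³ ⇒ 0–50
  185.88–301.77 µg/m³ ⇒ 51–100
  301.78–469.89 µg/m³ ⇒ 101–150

135

SO₂: row 106.5–299.2 (AQI 51–100). (100−51)·(265.3−106.5)/(299.2−106.5) + 51 = 49·158.8/192.7 + 51 ≈ 91.38 → 91.
NO₂: row 101–360 (AQI 101–150). (150−101)·(205−101)/(360−101) + 101 = 49·104/259 + 101 ≈ 120.68 → 121.
PM2.5 120.437: bracket 66.641–127.892 → index 101–150; slope 49/61.251, offset 53.796.
AQI = 101 + 49/61.251·53.796 ≈ 144.04 ⇒ 144.
CO: row 28.645–40.417 (AQI 101–150). (150−101)·(36.716−28.645)/(40.417−28.645) + 101 = 49·8.071/11.772 + 101 ≈ 134.59 → 135.
PM10: row 185.88–301.77 (AQI 51–100). (100−51)·(289.67−185.88)/(301.77−185.88) + 51 = 49·103.79/115.89 + 51 ≈ 94.88 → 95.
Sub-indices: SO₂→91, NO₂→121, PM2.5→144, CO→135, PM10→95. Ranked high→low: 144, 135, 121, 95, 91. Second-highest sub-index = 135.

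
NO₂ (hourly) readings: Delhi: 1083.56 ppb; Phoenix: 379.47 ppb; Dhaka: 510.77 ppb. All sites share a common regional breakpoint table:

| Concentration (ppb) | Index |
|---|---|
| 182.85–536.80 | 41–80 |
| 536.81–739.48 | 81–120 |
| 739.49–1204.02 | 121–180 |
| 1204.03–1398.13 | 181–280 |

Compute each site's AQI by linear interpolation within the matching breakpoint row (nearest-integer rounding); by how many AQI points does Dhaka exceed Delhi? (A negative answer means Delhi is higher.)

Delhi 1083.56: bracket 739.49–1204.02 → index 121–180; slope 59/464.53, offset 344.07.
AQI = 121 + 59/464.53·344.07 ≈ 164.70 ⇒ 165.
Phoenix: 379.47 ∈ [182.85, 536.80] ↔ index [41, 80].
41 + (379.47−182.85)·(80−41)/(536.80−182.85) = 41 + 196.62·39/353.95 ≈ 62.66, so AQI = 63.
Dhaka: 510.77 ∈ [182.85, 536.80] ↔ index [41, 80].
41 + (510.77−182.85)·(80−41)/(536.80−182.85) = 41 + 327.92·39/353.95 ≈ 77.13, so AQI = 77.
AQIs: Delhi=165, Phoenix=63, Dhaka=77. Dhaka (77) − Delhi (165) = -88.

-88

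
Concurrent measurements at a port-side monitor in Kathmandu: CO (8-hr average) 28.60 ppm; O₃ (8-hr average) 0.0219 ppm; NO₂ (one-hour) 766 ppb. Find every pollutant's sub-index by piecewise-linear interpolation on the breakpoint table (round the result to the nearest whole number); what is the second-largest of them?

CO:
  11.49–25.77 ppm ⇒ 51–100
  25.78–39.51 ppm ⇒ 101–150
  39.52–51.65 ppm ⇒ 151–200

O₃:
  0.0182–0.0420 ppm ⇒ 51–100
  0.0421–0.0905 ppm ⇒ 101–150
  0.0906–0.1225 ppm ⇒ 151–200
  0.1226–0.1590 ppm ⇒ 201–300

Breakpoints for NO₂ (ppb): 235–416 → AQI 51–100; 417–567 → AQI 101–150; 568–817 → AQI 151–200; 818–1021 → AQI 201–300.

CO: row 25.78–39.51 (AQI 101–150). (150−101)·(28.60−25.78)/(39.51−25.78) + 101 = 49·2.82/13.73 + 101 ≈ 111.06 → 111.
O₃: row 0.0182–0.0420 (AQI 51–100). (100−51)·(0.0219−0.0182)/(0.0420−0.0182) + 51 = 49·0.0037/0.0238 + 51 ≈ 58.62 → 59.
NO₂: row 568–817 (AQI 151–200). (200−151)·(766−568)/(817−568) + 151 = 49·198/249 + 151 ≈ 189.96 → 190.
Sub-indices: CO→111, O₃→59, NO₂→190. Ranked high→low: 190, 111, 59. Second-highest sub-index = 111.

111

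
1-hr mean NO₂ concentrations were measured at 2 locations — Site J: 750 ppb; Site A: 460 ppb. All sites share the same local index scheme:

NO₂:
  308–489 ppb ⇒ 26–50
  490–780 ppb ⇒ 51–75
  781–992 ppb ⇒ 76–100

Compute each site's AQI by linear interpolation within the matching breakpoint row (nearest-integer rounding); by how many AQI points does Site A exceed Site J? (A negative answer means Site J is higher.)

-27

Site J: 750 ∈ [490, 780] ↔ index [51, 75].
51 + (750−490)·(75−51)/(780−490) = 51 + 260·24/290 ≈ 72.52, so AQI = 73.
Site A: 460 ∈ [308, 489] ↔ index [26, 50].
26 + (460−308)·(50−26)/(489−308) = 26 + 152·24/181 ≈ 46.15, so AQI = 46.
AQIs: Site J=73, Site A=46. Site A (46) − Site J (73) = -27.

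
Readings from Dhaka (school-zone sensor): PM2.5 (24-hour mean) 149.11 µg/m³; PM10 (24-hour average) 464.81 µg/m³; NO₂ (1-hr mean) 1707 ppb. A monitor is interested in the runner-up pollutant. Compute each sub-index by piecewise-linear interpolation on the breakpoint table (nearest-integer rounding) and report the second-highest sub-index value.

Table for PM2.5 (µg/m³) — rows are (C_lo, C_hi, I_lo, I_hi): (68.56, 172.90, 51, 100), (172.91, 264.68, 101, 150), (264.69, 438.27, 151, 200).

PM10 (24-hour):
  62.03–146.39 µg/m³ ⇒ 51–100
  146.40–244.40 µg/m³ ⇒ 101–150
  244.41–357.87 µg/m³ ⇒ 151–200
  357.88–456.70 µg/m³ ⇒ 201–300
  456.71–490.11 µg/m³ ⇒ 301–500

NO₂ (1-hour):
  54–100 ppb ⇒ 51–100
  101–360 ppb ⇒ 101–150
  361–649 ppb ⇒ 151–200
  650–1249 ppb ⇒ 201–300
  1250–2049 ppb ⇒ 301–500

PM2.5: 149.11 ∈ [68.56, 172.90] ↔ index [51, 100].
51 + (149.11−68.56)·(100−51)/(172.90−68.56) = 51 + 80.55·49/104.34 ≈ 88.83, so AQI = 89.
PM10: 464.81 lies in 456.71–490.11, so I_lo=301, I_hi=500, C_lo=456.71, C_hi=490.11.
(500−301)/(490.11−456.71) × (464.81−456.71) + 301 = 199/33.40 × 8.10 + 301 ≈ 349.26 → 349.
NO₂ 1707: bracket 1250–2049 → index 301–500; slope 199/799, offset 457.
AQI = 301 + 199/799·457 ≈ 414.82 ⇒ 415.
Sub-indices: PM2.5→89, PM10→349, NO₂→415. Ranked high→low: 415, 349, 89. Second-highest sub-index = 349.

349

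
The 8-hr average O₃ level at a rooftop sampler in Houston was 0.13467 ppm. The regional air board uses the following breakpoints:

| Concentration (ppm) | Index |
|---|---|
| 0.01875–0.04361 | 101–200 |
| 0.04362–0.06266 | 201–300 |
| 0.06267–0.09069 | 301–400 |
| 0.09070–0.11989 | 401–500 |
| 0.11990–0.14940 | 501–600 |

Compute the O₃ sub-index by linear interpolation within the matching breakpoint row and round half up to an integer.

551

O₃: 0.13467 ∈ [0.11990, 0.14940] ↔ index [501, 600].
501 + (0.13467−0.11990)·(600−501)/(0.14940−0.11990) = 501 + 0.01477·99/0.02950 ≈ 550.57, so AQI = 551.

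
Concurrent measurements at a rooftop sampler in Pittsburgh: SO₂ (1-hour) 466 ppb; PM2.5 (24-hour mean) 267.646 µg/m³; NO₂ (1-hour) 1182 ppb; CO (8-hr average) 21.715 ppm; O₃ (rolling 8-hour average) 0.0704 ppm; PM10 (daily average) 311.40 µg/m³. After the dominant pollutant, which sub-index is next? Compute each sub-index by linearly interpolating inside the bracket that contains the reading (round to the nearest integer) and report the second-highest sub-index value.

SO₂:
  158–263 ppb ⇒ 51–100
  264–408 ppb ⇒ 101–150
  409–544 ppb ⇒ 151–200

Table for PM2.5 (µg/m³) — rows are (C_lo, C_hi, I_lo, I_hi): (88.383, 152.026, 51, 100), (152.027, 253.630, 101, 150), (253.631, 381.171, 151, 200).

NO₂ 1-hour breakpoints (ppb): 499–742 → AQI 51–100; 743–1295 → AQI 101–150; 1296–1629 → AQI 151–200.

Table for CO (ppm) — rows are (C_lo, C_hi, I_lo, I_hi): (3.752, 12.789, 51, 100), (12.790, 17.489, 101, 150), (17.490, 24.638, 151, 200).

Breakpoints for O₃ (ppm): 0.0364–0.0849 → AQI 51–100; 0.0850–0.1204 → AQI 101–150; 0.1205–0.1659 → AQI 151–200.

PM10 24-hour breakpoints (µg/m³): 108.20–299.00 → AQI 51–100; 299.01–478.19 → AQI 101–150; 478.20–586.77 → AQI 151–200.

SO₂: 466 ∈ [409, 544] ↔ index [151, 200].
151 + (466−409)·(200−151)/(544−409) = 151 + 57·49/135 ≈ 171.69, so AQI = 172.
PM2.5 267.646: bracket 253.631–381.171 → index 151–200; slope 49/127.540, offset 14.015.
AQI = 151 + 49/127.540·14.015 ≈ 156.38 ⇒ 156.
NO₂ 1182: bracket 743–1295 → index 101–150; slope 49/552, offset 439.
AQI = 101 + 49/552·439 ≈ 139.97 ⇒ 140.
CO: 21.715 ∈ [17.490, 24.638] ↔ index [151, 200].
151 + (21.715−17.490)·(200−151)/(24.638−17.490) = 151 + 4.225·49/7.148 ≈ 179.96, so AQI = 180.
O₃: 0.0704 lies in 0.0364–0.0849, so I_lo=51, I_hi=100, C_lo=0.0364, C_hi=0.0849.
(100−51)/(0.0849−0.0364) × (0.0704−0.0364) + 51 = 49/0.0485 × 0.0340 + 51 ≈ 85.35 → 85.
PM10: row 299.01–478.19 (AQI 101–150). (150−101)·(311.40−299.01)/(478.19−299.01) + 101 = 49·12.39/179.18 + 101 ≈ 104.39 → 104.
Sub-indices: SO₂→172, PM2.5→156, NO₂→140, CO→180, O₃→85, PM10→104. Ranked high→low: 180, 172, 156, 140, 104, 85. Second-highest sub-index = 172.

172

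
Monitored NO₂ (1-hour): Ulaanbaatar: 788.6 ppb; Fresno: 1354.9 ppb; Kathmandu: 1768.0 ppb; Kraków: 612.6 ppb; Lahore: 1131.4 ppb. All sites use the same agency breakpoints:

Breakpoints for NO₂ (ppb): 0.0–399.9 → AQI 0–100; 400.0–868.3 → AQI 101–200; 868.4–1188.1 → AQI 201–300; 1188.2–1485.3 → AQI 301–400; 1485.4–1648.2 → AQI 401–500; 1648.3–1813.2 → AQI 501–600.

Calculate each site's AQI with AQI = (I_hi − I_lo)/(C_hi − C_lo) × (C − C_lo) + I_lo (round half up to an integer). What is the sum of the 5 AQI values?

Ulaanbaatar: 788.6 lies in 400.0–868.3, so I_lo=101, I_hi=200, C_lo=400.0, C_hi=868.3.
(200−101)/(868.3−400.0) × (788.6−400.0) + 101 = 99/468.3 × 388.6 + 101 ≈ 183.15 → 183.
Fresno: row 1188.2–1485.3 (AQI 301–400). (400−301)·(1354.9−1188.2)/(1485.3−1188.2) + 301 = 99·166.7/297.1 + 301 ≈ 356.55 → 357.
Kathmandu 1768.0: bracket 1648.3–1813.2 → index 501–600; slope 99/164.9, offset 119.7.
AQI = 501 + 99/164.9·119.7 ≈ 572.86 ⇒ 573.
Kraków: 612.6 lies in 400.0–868.3, so I_lo=101, I_hi=200, C_lo=400.0, C_hi=868.3.
(200−101)/(868.3−400.0) × (612.6−400.0) + 101 = 99/468.3 × 212.6 + 101 ≈ 145.94 → 146.
Lahore: row 868.4–1188.1 (AQI 201–300). (300−201)·(1131.4−868.4)/(1188.1−868.4) + 201 = 99·263.0/319.7 + 201 ≈ 282.44 → 282.
AQIs: Ulaanbaatar=183, Fresno=357, Kathmandu=573, Kraków=146, Lahore=282. Sum = 183 + 357 + 573 + 146 + 282 = 1541.

1541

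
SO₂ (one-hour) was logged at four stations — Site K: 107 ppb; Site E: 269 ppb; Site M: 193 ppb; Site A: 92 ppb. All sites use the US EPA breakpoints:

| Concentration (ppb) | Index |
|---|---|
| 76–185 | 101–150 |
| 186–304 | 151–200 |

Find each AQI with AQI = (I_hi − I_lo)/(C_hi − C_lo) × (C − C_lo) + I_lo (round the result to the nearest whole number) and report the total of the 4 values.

562

Site K: 107 lies in 76–185, so I_lo=101, I_hi=150, C_lo=76, C_hi=185.
(150−101)/(185−76) × (107−76) + 101 = 49/109 × 31 + 101 ≈ 114.94 → 115.
Site E: 269 lies in 186–304, so I_lo=151, I_hi=200, C_lo=186, C_hi=304.
(200−151)/(304−186) × (269−186) + 151 = 49/118 × 83 + 151 ≈ 185.47 → 185.
Site M: 193 ∈ [186, 304] ↔ index [151, 200].
151 + (193−186)·(200−151)/(304−186) = 151 + 7·49/118 ≈ 153.91, so AQI = 154.
Site A: 92 ∈ [76, 185] ↔ index [101, 150].
101 + (92−76)·(150−101)/(185−76) = 101 + 16·49/109 ≈ 108.19, so AQI = 108.
AQIs: Site K=115, Site E=185, Site M=154, Site A=108. Sum = 115 + 185 + 154 + 108 = 562.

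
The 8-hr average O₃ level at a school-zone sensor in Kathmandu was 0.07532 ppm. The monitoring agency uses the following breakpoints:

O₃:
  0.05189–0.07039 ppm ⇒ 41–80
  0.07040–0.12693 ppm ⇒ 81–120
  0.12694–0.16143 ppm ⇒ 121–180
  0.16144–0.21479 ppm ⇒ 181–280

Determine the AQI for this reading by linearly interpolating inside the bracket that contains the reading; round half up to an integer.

84

O₃: 0.07532 ∈ [0.07040, 0.12693] ↔ index [81, 120].
81 + (0.07532−0.07040)·(120−81)/(0.12693−0.07040) = 81 + 0.00492·39/0.05653 ≈ 84.39, so AQI = 84.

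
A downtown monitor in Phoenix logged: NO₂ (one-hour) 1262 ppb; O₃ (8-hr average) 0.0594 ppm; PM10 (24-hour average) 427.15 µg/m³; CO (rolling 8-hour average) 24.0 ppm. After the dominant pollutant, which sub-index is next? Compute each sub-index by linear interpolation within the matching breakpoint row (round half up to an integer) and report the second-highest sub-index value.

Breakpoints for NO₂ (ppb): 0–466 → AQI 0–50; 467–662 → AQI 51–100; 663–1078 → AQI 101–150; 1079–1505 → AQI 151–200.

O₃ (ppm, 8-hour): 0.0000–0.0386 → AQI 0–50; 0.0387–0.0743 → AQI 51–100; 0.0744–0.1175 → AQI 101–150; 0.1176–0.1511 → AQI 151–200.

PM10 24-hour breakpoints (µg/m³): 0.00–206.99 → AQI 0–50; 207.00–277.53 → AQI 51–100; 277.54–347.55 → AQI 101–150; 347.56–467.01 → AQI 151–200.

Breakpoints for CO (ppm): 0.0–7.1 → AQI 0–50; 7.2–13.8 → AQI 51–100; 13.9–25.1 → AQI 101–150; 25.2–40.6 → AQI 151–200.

NO₂: row 1079–1505 (AQI 151–200). (200−151)·(1262−1079)/(1505−1079) + 151 = 49·183/426 + 151 ≈ 172.05 → 172.
O₃: 0.0594 ∈ [0.0387, 0.0743] ↔ index [51, 100].
51 + (0.0594−0.0387)·(100−51)/(0.0743−0.0387) = 51 + 0.0207·49/0.0356 ≈ 79.49, so AQI = 79.
PM10 427.15: bracket 347.56–467.01 → index 151–200; slope 49/119.45, offset 79.59.
AQI = 151 + 49/119.45·79.59 ≈ 183.65 ⇒ 184.
CO 24.0: bracket 13.9–25.1 → index 101–150; slope 49/11.2, offset 10.1.
AQI = 101 + 49/11.2·10.1 ≈ 145.19 ⇒ 145.
Sub-indices: NO₂→172, O₃→79, PM10→184, CO→145. Ranked high→low: 184, 172, 145, 79. Second-highest sub-index = 172.

172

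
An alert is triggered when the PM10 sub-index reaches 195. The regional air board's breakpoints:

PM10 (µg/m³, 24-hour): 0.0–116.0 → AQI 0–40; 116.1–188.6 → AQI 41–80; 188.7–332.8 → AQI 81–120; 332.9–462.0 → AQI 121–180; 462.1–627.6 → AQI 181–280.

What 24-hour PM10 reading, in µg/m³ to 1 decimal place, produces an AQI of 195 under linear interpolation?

AQI 195 lies in the 181–280 band, which corresponds to 462.1–627.6 µg/m³.
C = 462.1 + (195−181)×(627.6−462.1)/(280−181) = 462.1 + 14×165.5/99 ≈ 485.504 µg/m³ → 485.5 µg/m³ to 1 dp.

485.5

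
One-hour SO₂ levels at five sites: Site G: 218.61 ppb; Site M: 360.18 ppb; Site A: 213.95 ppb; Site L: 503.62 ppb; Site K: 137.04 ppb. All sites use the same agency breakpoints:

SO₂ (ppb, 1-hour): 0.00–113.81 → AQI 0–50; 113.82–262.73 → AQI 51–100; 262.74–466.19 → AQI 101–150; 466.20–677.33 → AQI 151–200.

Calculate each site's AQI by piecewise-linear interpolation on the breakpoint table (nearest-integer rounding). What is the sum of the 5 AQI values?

Site G: row 113.82–262.73 (AQI 51–100). (100−51)·(218.61−113.82)/(262.73−113.82) + 51 = 49·104.79/148.91 + 51 ≈ 85.48 → 85.
Site M: 360.18 ∈ [262.74, 466.19] ↔ index [101, 150].
101 + (360.18−262.74)·(150−101)/(466.19−262.74) = 101 + 97.44·49/203.45 ≈ 124.47, so AQI = 124.
Site A: 213.95 lies in 113.82–262.73, so I_lo=51, I_hi=100, C_lo=113.82, C_hi=262.73.
(100−51)/(262.73−113.82) × (213.95−113.82) + 51 = 49/148.91 × 100.13 + 51 ≈ 83.95 → 84.
Site L 503.62: bracket 466.20–677.33 → index 151–200; slope 49/211.13, offset 37.42.
AQI = 151 + 49/211.13·37.42 ≈ 159.68 ⇒ 160.
Site K: row 113.82–262.73 (AQI 51–100). (100−51)·(137.04−113.82)/(262.73−113.82) + 51 = 49·23.22/148.91 + 51 ≈ 58.64 → 59.
AQIs: Site G=85, Site M=124, Site A=84, Site L=160, Site K=59. Sum = 85 + 124 + 84 + 160 + 59 = 512.

512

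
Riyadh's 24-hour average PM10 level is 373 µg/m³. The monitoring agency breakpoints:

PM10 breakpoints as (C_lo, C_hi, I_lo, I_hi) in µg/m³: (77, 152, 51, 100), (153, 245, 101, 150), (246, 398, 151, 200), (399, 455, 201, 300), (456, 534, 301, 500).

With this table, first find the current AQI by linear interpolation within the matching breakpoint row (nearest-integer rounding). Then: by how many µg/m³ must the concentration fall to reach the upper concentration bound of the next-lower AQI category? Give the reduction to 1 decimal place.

PM10: 373 lies in 246–398, so I_lo=151, I_hi=200, C_lo=246, C_hi=398.
(200−151)/(398−246) × (373−246) + 151 = 49/152 × 127 + 151 ≈ 191.94 → 192.
Current AQI 192 is in the Unhealthy range (151–200). The next-lower category tops out at AQI 150, whose upper concentration bound is 245 µg/m³.
Reduction needed = 373 − 245 = 128.0 µg/m³.

128.0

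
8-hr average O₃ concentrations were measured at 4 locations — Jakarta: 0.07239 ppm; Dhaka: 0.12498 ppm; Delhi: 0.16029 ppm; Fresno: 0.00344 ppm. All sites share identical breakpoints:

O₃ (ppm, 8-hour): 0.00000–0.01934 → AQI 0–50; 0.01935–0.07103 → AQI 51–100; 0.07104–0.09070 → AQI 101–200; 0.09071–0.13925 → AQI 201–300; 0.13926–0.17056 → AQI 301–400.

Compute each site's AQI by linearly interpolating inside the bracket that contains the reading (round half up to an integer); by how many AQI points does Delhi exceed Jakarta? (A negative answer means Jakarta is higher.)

260

Jakarta 0.07239: bracket 0.07104–0.09070 → index 101–200; slope 99/0.01966, offset 0.00135.
AQI = 101 + 99/0.01966·0.00135 ≈ 107.80 ⇒ 108.
Dhaka: 0.12498 ∈ [0.09071, 0.13925] ↔ index [201, 300].
201 + (0.12498−0.09071)·(300−201)/(0.13925−0.09071) = 201 + 0.03427·99/0.04854 ≈ 270.90, so AQI = 271.
Delhi: row 0.13926–0.17056 (AQI 301–400). (400−301)·(0.16029−0.13926)/(0.17056−0.13926) + 301 = 99·0.02103/0.03130 + 301 ≈ 367.52 → 368.
Fresno: 0.00344 lies in 0.00000–0.01934, so I_lo=0, I_hi=50, C_lo=0.00000, C_hi=0.01934.
(50−0)/(0.01934−0.00000) × (0.00344−0.00000) + 0 = 50/0.01934 × 0.00344 + 0 ≈ 8.89 → 9.
AQIs: Jakarta=108, Dhaka=271, Delhi=368, Fresno=9. Delhi (368) − Jakarta (108) = 260.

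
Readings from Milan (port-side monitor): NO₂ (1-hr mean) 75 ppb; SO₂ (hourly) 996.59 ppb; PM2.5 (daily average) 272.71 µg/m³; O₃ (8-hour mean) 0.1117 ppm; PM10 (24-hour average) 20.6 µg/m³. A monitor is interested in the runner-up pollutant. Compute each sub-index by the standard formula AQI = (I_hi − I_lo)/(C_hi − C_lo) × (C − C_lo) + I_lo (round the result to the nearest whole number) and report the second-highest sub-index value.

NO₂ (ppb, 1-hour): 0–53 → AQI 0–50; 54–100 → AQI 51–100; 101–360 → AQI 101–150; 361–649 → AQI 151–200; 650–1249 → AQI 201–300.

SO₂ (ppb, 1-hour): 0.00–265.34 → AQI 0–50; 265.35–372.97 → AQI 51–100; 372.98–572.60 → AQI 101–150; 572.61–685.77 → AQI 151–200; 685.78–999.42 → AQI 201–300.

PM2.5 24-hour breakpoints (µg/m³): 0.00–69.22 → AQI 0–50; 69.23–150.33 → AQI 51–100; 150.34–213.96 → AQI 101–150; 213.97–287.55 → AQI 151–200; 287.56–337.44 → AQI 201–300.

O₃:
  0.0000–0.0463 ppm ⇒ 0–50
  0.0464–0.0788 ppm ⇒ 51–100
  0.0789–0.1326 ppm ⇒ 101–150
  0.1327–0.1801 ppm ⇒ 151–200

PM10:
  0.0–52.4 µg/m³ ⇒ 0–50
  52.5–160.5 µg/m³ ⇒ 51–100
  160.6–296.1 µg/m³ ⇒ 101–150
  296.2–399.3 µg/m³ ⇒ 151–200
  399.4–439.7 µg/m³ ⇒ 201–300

190

NO₂: 75 lies in 54–100, so I_lo=51, I_hi=100, C_lo=54, C_hi=100.
(100−51)/(100−54) × (75−54) + 51 = 49/46 × 21 + 51 ≈ 73.37 → 73.
SO₂: 996.59 ∈ [685.78, 999.42] ↔ index [201, 300].
201 + (996.59−685.78)·(300−201)/(999.42−685.78) = 201 + 310.81·99/313.64 ≈ 299.11, so AQI = 299.
PM2.5: row 213.97–287.55 (AQI 151–200). (200−151)·(272.71−213.97)/(287.55−213.97) + 151 = 49·58.74/73.58 + 151 ≈ 190.12 → 190.
O₃ 0.1117: bracket 0.0789–0.1326 → index 101–150; slope 49/0.0537, offset 0.0328.
AQI = 101 + 49/0.0537·0.0328 ≈ 130.93 ⇒ 131.
PM10 20.6: bracket 0.0–52.4 → index 0–50; slope 50/52.4, offset 20.6.
AQI = 0 + 50/52.4·20.6 ≈ 19.66 ⇒ 20.
Sub-indices: NO₂→73, SO₂→299, PM2.5→190, O₃→131, PM10→20. Ranked high→low: 299, 190, 131, 73, 20. Second-highest sub-index = 190.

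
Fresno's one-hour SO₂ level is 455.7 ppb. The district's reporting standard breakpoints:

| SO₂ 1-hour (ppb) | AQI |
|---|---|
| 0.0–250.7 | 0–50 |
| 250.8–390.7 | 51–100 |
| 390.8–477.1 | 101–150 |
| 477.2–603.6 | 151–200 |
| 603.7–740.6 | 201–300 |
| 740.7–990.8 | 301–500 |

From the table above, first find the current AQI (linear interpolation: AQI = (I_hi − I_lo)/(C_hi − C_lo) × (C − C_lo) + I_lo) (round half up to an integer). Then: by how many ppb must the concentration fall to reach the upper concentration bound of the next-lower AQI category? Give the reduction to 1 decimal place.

65.0

SO₂: row 390.8–477.1 (AQI 101–150). (150−101)·(455.7−390.8)/(477.1−390.8) + 101 = 49·64.9/86.3 + 101 ≈ 137.85 → 138.
Current AQI 138 is in the Unhealthy for Sensitive Groups range (101–150). The next-lower category tops out at AQI 100, whose upper concentration bound is 390.7 ppb.
Reduction needed = 455.7 − 390.7 = 65.0 ppb.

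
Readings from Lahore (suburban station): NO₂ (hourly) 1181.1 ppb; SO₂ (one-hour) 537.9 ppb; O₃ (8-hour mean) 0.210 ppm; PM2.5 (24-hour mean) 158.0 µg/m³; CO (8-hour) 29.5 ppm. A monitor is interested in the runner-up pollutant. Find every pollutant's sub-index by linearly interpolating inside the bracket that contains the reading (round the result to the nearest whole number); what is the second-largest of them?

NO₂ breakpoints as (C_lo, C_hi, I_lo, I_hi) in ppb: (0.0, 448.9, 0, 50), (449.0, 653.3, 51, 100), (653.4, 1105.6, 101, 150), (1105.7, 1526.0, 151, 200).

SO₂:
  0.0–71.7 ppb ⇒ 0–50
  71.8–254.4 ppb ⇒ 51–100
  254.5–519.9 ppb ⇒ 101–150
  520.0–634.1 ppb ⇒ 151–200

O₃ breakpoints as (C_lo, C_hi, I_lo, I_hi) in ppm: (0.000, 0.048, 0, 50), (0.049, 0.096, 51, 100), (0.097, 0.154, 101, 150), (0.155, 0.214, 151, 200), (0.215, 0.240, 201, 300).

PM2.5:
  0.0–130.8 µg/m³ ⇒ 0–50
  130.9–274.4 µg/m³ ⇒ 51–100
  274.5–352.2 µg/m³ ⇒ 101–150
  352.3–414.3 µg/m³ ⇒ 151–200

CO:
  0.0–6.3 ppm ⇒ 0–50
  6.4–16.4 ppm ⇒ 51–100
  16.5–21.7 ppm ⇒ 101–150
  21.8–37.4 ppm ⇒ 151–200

NO₂: 1181.1 ∈ [1105.7, 1526.0] ↔ index [151, 200].
151 + (1181.1−1105.7)·(200−151)/(1526.0−1105.7) = 151 + 75.4·49/420.3 ≈ 159.79, so AQI = 160.
SO₂: 537.9 lies in 520.0–634.1, so I_lo=151, I_hi=200, C_lo=520.0, C_hi=634.1.
(200−151)/(634.1−520.0) × (537.9−520.0) + 151 = 49/114.1 × 17.9 + 151 ≈ 158.69 → 159.
O₃: row 0.155–0.214 (AQI 151–200). (200−151)·(0.210−0.155)/(0.214−0.155) + 151 = 49·0.055/0.059 + 151 ≈ 196.68 → 197.
PM2.5: 158.0 lies in 130.9–274.4, so I_lo=51, I_hi=100, C_lo=130.9, C_hi=274.4.
(100−51)/(274.4−130.9) × (158.0−130.9) + 51 = 49/143.5 × 27.1 + 51 ≈ 60.25 → 60.
CO: 29.5 ∈ [21.8, 37.4] ↔ index [151, 200].
151 + (29.5−21.8)·(200−151)/(37.4−21.8) = 151 + 7.7·49/15.6 ≈ 175.19, so AQI = 175.
Sub-indices: NO₂→160, SO₂→159, O₃→197, PM2.5→60, CO→175. Ranked high→low: 197, 175, 160, 159, 60. Second-highest sub-index = 175.

175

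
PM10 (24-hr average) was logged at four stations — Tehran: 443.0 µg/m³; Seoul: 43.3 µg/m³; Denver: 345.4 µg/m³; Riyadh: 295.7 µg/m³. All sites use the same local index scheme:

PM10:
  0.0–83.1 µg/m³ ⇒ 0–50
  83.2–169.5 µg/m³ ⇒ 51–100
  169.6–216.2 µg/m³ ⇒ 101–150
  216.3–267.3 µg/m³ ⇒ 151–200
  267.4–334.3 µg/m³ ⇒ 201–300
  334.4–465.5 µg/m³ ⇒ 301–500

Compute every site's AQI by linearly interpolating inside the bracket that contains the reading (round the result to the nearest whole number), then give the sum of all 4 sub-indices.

1053

Tehran: 443.0 ∈ [334.4, 465.5] ↔ index [301, 500].
301 + (443.0−334.4)·(500−301)/(465.5−334.4) = 301 + 108.6·199/131.1 ≈ 465.85, so AQI = 466.
Seoul: 43.3 ∈ [0.0, 83.1] ↔ index [0, 50].
0 + (43.3−0.0)·(50−0)/(83.1−0.0) = 0 + 43.3·50/83.1 ≈ 26.05, so AQI = 26.
Denver: 345.4 lies in 334.4–465.5, so I_lo=301, I_hi=500, C_lo=334.4, C_hi=465.5.
(500−301)/(465.5−334.4) × (345.4−334.4) + 301 = 199/131.1 × 11.0 + 301 ≈ 317.70 → 318.
Riyadh 295.7: bracket 267.4–334.3 → index 201–300; slope 99/66.9, offset 28.3.
AQI = 201 + 99/66.9·28.3 ≈ 242.88 ⇒ 243.
AQIs: Tehran=466, Seoul=26, Denver=318, Riyadh=243. Sum = 466 + 26 + 318 + 243 = 1053.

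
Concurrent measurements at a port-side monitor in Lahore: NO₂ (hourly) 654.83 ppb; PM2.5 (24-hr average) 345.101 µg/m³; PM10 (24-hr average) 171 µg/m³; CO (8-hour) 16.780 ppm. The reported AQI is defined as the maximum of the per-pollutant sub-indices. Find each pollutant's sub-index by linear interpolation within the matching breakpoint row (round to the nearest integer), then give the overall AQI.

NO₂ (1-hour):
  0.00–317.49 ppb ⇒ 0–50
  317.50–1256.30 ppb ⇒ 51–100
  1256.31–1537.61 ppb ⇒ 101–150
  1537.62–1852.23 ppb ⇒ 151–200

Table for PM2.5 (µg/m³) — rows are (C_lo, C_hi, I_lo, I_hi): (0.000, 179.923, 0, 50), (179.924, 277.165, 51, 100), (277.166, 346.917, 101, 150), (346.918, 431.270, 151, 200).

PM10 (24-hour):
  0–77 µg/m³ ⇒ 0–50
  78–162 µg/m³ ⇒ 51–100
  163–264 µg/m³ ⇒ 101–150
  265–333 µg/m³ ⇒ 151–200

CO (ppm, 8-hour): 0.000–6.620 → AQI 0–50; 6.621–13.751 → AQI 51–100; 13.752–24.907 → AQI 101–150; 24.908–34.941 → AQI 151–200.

NO₂ 654.83: bracket 317.50–1256.30 → index 51–100; slope 49/938.80, offset 337.33.
AQI = 51 + 49/938.80·337.33 ≈ 68.61 ⇒ 69.
PM2.5 345.101: bracket 277.166–346.917 → index 101–150; slope 49/69.751, offset 67.935.
AQI = 101 + 49/69.751·67.935 ≈ 148.72 ⇒ 149.
PM10 171: bracket 163–264 → index 101–150; slope 49/101, offset 8.
AQI = 101 + 49/101·8 ≈ 104.88 ⇒ 105.
CO: 16.780 lies in 13.752–24.907, so I_lo=101, I_hi=150, C_lo=13.752, C_hi=24.907.
(150−101)/(24.907−13.752) × (16.780−13.752) + 101 = 49/11.155 × 3.028 + 101 ≈ 114.30 → 114.
Sub-indices: NO₂→69, PM2.5→149, PM10→105, CO→114. Overall AQI = max = 149; dominant pollutant is PM2.5.

149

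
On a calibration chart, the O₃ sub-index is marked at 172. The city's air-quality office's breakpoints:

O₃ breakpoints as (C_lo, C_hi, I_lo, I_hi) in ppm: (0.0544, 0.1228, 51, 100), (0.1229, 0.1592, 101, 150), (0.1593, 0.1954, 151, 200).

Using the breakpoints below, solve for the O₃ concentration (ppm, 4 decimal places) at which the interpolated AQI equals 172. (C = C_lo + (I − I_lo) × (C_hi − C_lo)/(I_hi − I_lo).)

AQI 172 lies in the 151–200 band, which corresponds to 0.1593–0.1954 ppm.
C = 0.1593 + (172−151)×(0.1954−0.1593)/(200−151) = 0.1593 + 21×0.0361/49 ≈ 0.174771 ppm → 0.1748 ppm to 4 dp.

0.1748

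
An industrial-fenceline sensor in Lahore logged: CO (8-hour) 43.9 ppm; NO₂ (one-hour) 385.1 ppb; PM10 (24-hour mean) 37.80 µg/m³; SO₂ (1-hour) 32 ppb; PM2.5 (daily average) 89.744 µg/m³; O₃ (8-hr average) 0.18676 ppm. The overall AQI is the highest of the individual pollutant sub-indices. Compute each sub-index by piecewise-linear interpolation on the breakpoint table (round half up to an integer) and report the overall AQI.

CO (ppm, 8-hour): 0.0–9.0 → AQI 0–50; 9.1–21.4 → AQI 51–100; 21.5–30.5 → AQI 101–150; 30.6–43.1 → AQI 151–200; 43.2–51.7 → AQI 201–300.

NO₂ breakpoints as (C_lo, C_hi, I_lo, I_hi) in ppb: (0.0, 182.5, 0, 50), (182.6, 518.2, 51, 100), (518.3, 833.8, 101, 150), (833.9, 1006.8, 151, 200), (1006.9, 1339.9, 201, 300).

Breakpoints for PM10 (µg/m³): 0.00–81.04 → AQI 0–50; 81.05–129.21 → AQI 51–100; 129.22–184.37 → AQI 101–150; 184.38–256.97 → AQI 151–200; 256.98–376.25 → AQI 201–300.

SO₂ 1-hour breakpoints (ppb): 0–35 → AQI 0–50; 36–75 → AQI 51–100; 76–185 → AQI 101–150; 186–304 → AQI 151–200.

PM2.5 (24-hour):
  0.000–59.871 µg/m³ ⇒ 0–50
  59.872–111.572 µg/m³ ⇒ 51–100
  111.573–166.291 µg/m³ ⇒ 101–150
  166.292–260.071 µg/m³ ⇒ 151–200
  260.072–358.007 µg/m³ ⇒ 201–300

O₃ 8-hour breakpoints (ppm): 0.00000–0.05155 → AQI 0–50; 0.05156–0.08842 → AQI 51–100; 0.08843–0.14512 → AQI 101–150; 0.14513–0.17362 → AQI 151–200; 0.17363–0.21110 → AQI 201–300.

CO: row 43.2–51.7 (AQI 201–300). (300−201)·(43.9−43.2)/(51.7−43.2) + 201 = 99·0.7/8.5 + 201 ≈ 209.15 → 209.
NO₂ 385.1: bracket 182.6–518.2 → index 51–100; slope 49/335.6, offset 202.5.
AQI = 51 + 49/335.6·202.5 ≈ 80.57 ⇒ 81.
PM10: row 0.00–81.04 (AQI 0–50). (50−0)·(37.80−0.00)/(81.04−0.00) + 0 = 50·37.80/81.04 + 0 ≈ 23.32 → 23.
SO₂: row 0–35 (AQI 0–50). (50−0)·(32−0)/(35−0) + 0 = 50·32/35 + 0 ≈ 45.71 → 46.
PM2.5: row 59.872–111.572 (AQI 51–100). (100−51)·(89.744−59.872)/(111.572−59.872) + 51 = 49·29.872/51.700 + 51 ≈ 79.31 → 79.
O₃: 0.18676 ∈ [0.17363, 0.21110] ↔ index [201, 300].
201 + (0.18676−0.17363)·(300−201)/(0.21110−0.17363) = 201 + 0.01313·99/0.03747 ≈ 235.69, so AQI = 236.
Sub-indices: CO→209, NO₂→81, PM10→23, SO₂→46, PM2.5→79, O₃→236. Overall AQI = max = 236; dominant pollutant is O₃.

236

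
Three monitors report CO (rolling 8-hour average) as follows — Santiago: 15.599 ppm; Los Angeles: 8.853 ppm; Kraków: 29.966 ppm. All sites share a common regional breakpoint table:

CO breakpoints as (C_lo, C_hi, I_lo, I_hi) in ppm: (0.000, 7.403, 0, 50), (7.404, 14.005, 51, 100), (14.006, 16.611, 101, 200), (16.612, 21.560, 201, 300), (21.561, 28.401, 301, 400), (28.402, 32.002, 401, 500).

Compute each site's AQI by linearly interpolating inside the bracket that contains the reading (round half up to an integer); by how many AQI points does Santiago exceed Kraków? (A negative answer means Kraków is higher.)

-282

Santiago 15.599: bracket 14.006–16.611 → index 101–200; slope 99/2.605, offset 1.593.
AQI = 101 + 99/2.605·1.593 ≈ 161.54 ⇒ 162.
Los Angeles: 8.853 ∈ [7.404, 14.005] ↔ index [51, 100].
51 + (8.853−7.404)·(100−51)/(14.005−7.404) = 51 + 1.449·49/6.601 ≈ 61.76, so AQI = 62.
Kraków: row 28.402–32.002 (AQI 401–500). (500−401)·(29.966−28.402)/(32.002−28.402) + 401 = 99·1.564/3.600 + 401 ≈ 444.01 → 444.
AQIs: Santiago=162, Los Angeles=62, Kraków=444. Santiago (162) − Kraków (444) = -282.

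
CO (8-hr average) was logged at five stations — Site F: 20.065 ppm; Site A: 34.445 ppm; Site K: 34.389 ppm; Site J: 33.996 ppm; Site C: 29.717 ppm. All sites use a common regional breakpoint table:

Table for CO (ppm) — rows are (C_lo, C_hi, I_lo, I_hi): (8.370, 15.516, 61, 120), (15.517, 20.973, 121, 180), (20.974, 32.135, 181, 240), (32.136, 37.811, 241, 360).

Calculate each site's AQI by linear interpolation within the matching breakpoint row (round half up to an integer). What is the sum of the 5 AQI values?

Site F: 20.065 lies in 15.517–20.973, so I_lo=121, I_hi=180, C_lo=15.517, C_hi=20.973.
(180−121)/(20.973−15.517) × (20.065−15.517) + 121 = 59/5.456 × 4.548 + 121 ≈ 170.18 → 170.
Site A: row 32.136–37.811 (AQI 241–360). (360−241)·(34.445−32.136)/(37.811−32.136) + 241 = 119·2.309/5.675 + 241 ≈ 289.42 → 289.
Site K 34.389: bracket 32.136–37.811 → index 241–360; slope 119/5.675, offset 2.253.
AQI = 241 + 119/5.675·2.253 ≈ 288.24 ⇒ 288.
Site J: row 32.136–37.811 (AQI 241–360). (360−241)·(33.996−32.136)/(37.811−32.136) + 241 = 119·1.860/5.675 + 241 ≈ 280.00 → 280.
Site C: row 20.974–32.135 (AQI 181–240). (240−181)·(29.717−20.974)/(32.135−20.974) + 181 = 59·8.743/11.161 + 181 ≈ 227.22 → 227.
AQIs: Site F=170, Site A=289, Site K=288, Site J=280, Site C=227. Sum = 170 + 289 + 288 + 280 + 227 = 1254.

1254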